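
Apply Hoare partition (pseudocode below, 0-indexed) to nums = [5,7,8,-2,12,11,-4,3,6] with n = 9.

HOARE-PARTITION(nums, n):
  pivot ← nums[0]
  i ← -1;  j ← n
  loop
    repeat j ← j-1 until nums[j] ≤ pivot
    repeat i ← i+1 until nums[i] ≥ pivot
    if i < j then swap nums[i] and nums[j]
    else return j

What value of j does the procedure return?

2

pivot = nums[0] = 5; i = -1, j = 9
j→7 (nums[7]=3≤5), i→0 (nums[0]=5≥5); i<j, swap → [3,7,8,-2,12,11,-4,5,6]
j→6 (nums[6]=-4≤5), i→1 (nums[1]=7≥5); i<j, swap → [3,-4,8,-2,12,11,7,5,6]
j→3 (nums[3]=-2≤5), i→2 (nums[2]=8≥5); i<j, swap → [3,-4,-2,8,12,11,7,5,6]
j→2, i→3; i≥j, return j=2. nums = [3,-4,-2,8,12,11,7,5,6]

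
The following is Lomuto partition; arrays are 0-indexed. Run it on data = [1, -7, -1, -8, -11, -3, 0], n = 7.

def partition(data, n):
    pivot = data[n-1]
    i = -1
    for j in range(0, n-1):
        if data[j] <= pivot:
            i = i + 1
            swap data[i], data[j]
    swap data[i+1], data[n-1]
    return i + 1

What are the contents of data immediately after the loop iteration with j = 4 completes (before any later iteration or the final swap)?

[-7, -1, -8, -11, 1, -3, 0]

pivot = data[6] = 0; i = -1
j=0: data[0]=1 > 0 → no swap
j=1: data[1]=-7 ≤ 0 → i=0, swap data[0],data[1] → [-7, 1, -1, -8, -11, -3, 0]
j=2: data[2]=-1 ≤ 0 → i=1, swap data[1],data[2] → [-7, -1, 1, -8, -11, -3, 0]
j=3: data[3]=-8 ≤ 0 → i=2, swap data[2],data[3] → [-7, -1, -8, 1, -11, -3, 0]
j=4: data[4]=-11 ≤ 0 → i=3, swap data[3],data[4] → [-7, -1, -8, -11, 1, -3, 0]
(after j=4) data = [-7, -1, -8, -11, 1, -3, 0]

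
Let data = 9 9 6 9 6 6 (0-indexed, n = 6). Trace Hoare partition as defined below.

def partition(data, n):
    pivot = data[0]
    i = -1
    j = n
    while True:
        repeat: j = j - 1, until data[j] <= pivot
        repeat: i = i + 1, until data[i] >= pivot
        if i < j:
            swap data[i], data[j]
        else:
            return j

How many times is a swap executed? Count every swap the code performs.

2

pivot = data[0] = 9; i = -1, j = 6
j→5 (data[5]=6≤9), i→0 (data[0]=9≥9); i<j, swap → 6 9 6 9 6 9
j→4 (data[4]=6≤9), i→1 (data[1]=9≥9); i<j, swap → 6 6 6 9 9 9
j→3, i→3; i≥j, return j=3. data = 6 6 6 9 9 9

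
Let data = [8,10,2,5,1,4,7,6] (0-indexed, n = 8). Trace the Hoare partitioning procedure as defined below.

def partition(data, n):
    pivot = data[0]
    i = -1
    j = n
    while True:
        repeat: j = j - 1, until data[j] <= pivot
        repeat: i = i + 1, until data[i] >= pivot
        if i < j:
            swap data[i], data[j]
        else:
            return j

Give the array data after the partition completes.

[6,7,2,5,1,4,10,8]

pivot=8
j stops at 7 (6), i stops at 0 (8); swap ⇒ [6,10,2,5,1,4,7,8]
j stops at 6 (7), i stops at 1 (10); swap ⇒ [6,7,2,5,1,4,10,8]
j stops at 5, i stops at 6; i≥j ⇒ return 5. data=[6,7,2,5,1,4,10,8]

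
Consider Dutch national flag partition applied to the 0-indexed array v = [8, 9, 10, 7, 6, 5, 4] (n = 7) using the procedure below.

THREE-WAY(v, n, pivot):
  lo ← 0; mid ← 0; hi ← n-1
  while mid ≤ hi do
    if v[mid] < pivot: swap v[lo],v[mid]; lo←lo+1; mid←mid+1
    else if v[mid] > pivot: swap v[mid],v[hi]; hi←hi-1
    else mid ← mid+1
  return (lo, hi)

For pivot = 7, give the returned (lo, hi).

(3, 3)

lo=0 mid=0 hi=6
8>7: swap(0,6), hi=5 ⇒ [4, 9, 10, 7, 6, 5, 8]
4<7: swap(0,0), lo=1 mid=1 ⇒ [4, 9, 10, 7, 6, 5, 8]
9>7: swap(1,5), hi=4 ⇒ [4, 5, 10, 7, 6, 9, 8]
5<7: swap(1,1), lo=2 mid=2 ⇒ [4, 5, 10, 7, 6, 9, 8]
10>7: swap(2,4), hi=3 ⇒ [4, 5, 6, 7, 10, 9, 8]
6<7: swap(2,2), lo=3 mid=3 ⇒ [4, 5, 6, 7, 10, 9, 8]
7=7: mid=4
done. lo=3 hi=3; v=[4, 5, 6, 7, 10, 9, 8]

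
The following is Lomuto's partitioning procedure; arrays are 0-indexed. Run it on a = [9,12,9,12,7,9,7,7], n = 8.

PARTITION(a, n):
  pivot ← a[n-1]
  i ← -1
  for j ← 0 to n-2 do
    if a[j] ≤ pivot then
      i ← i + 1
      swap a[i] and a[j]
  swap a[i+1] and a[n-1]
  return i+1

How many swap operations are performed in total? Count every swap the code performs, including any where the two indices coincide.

pivot=7, i=-1
j=0: 9>7, skip
j=1: 12>7, skip
j=2: 9>7, skip
j=3: 12>7, skip
j=4: 7≤7, i=0, swap(0,4) ⇒ [7,12,9,12,9,9,7,7]
j=5: 9>7, skip
j=6: 7≤7, i=1, swap(1,6) ⇒ [7,7,9,12,9,9,12,7]
swap(2,7) ⇒ [7,7,7,12,9,9,12,9]; return 2

3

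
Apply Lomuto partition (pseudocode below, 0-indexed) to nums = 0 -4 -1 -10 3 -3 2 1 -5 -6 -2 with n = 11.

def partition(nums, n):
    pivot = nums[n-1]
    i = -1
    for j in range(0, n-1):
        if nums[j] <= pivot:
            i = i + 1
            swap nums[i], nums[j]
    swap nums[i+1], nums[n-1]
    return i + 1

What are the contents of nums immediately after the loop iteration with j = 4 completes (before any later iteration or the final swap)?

-4 -10 -1 0 3 -3 2 1 -5 -6 -2

pivot = nums[10] = -2; i = -1
j=0: nums[0]=0 > -2 → no swap
j=1: nums[1]=-4 ≤ -2 → i=0, swap nums[0],nums[1] → -4 0 -1 -10 3 -3 2 1 -5 -6 -2
j=2: nums[2]=-1 > -2 → no swap
j=3: nums[3]=-10 ≤ -2 → i=1, swap nums[1],nums[3] → -4 -10 -1 0 3 -3 2 1 -5 -6 -2
j=4: nums[4]=3 > -2 → no swap
(after j=4) nums = -4 -10 -1 0 3 -3 2 1 -5 -6 -2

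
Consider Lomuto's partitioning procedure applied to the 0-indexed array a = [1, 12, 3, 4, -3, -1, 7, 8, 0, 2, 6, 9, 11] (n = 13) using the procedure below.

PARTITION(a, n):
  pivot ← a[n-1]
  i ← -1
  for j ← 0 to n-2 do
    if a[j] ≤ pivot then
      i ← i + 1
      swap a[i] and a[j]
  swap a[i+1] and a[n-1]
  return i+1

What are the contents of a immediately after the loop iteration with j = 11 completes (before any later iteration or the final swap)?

[1, 3, 4, -3, -1, 7, 8, 0, 2, 6, 9, 12, 11]

pivot = a[12] = 11; i = -1
j=0: a[0]=1 ≤ 11 → i=0, swap a[0],a[0] (no change) → [1, 12, 3, 4, -3, -1, 7, 8, 0, 2, 6, 9, 11]
j=1: a[1]=12 > 11 → no swap
j=2: a[2]=3 ≤ 11 → i=1, swap a[1],a[2] → [1, 3, 12, 4, -3, -1, 7, 8, 0, 2, 6, 9, 11]
j=3: a[3]=4 ≤ 11 → i=2, swap a[2],a[3] → [1, 3, 4, 12, -3, -1, 7, 8, 0, 2, 6, 9, 11]
j=4: a[4]=-3 ≤ 11 → i=3, swap a[3],a[4] → [1, 3, 4, -3, 12, -1, 7, 8, 0, 2, 6, 9, 11]
j=5: a[5]=-1 ≤ 11 → i=4, swap a[4],a[5] → [1, 3, 4, -3, -1, 12, 7, 8, 0, 2, 6, 9, 11]
j=6: a[6]=7 ≤ 11 → i=5, swap a[5],a[6] → [1, 3, 4, -3, -1, 7, 12, 8, 0, 2, 6, 9, 11]
j=7: a[7]=8 ≤ 11 → i=6, swap a[6],a[7] → [1, 3, 4, -3, -1, 7, 8, 12, 0, 2, 6, 9, 11]
j=8: a[8]=0 ≤ 11 → i=7, swap a[7],a[8] → [1, 3, 4, -3, -1, 7, 8, 0, 12, 2, 6, 9, 11]
j=9: a[9]=2 ≤ 11 → i=8, swap a[8],a[9] → [1, 3, 4, -3, -1, 7, 8, 0, 2, 12, 6, 9, 11]
j=10: a[10]=6 ≤ 11 → i=9, swap a[9],a[10] → [1, 3, 4, -3, -1, 7, 8, 0, 2, 6, 12, 9, 11]
j=11: a[11]=9 ≤ 11 → i=10, swap a[10],a[11] → [1, 3, 4, -3, -1, 7, 8, 0, 2, 6, 9, 12, 11]
(after j=11) a = [1, 3, 4, -3, -1, 7, 8, 0, 2, 6, 9, 12, 11]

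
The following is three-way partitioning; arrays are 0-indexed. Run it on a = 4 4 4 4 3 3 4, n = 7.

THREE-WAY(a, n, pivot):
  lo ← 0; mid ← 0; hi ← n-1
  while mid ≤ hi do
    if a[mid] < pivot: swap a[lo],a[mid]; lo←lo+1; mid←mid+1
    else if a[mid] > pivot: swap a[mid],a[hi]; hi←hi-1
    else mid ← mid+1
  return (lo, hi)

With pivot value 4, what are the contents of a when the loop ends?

3 3 4 4 4 4 4

pivot = 4; lo=0, mid=0, hi=6
a[mid]=4=4: mid=1
a[mid]=4=4: mid=2
a[mid]=4=4: mid=3
a[mid]=4=4: mid=4
a[mid]=3<4: swap a[0],a[4]; lo=1,mid=5 → 3 4 4 4 4 3 4
a[mid]=3<4: swap a[1],a[5]; lo=2,mid=6 → 3 3 4 4 4 4 4
a[mid]=4=4: mid=7
end: lo=2, hi=6; a = 3 3 4 4 4 4 4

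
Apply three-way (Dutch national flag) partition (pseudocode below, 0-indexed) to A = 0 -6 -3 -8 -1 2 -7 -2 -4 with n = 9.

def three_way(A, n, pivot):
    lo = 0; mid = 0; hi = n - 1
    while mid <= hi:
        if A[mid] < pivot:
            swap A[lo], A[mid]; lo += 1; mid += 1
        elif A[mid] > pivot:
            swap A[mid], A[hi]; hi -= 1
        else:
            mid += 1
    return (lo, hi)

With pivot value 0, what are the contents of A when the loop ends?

pivot = 0; lo=0, mid=0, hi=8
A[mid]=0=0: mid=1
A[mid]=-6<0: swap A[0],A[1]; lo=1,mid=2 → -6 0 -3 -8 -1 2 -7 -2 -4
A[mid]=-3<0: swap A[1],A[2]; lo=2,mid=3 → -6 -3 0 -8 -1 2 -7 -2 -4
A[mid]=-8<0: swap A[2],A[3]; lo=3,mid=4 → -6 -3 -8 0 -1 2 -7 -2 -4
A[mid]=-1<0: swap A[3],A[4]; lo=4,mid=5 → -6 -3 -8 -1 0 2 -7 -2 -4
A[mid]=2>0: swap A[5],A[8]; hi=7 → -6 -3 -8 -1 0 -4 -7 -2 2
A[mid]=-4<0: swap A[4],A[5]; lo=5,mid=6 → -6 -3 -8 -1 -4 0 -7 -2 2
A[mid]=-7<0: swap A[5],A[6]; lo=6,mid=7 → -6 -3 -8 -1 -4 -7 0 -2 2
A[mid]=-2<0: swap A[6],A[7]; lo=7,mid=8 → -6 -3 -8 -1 -4 -7 -2 0 2
end: lo=7, hi=7; A = -6 -3 -8 -1 -4 -7 -2 0 2

-6 -3 -8 -1 -4 -7 -2 0 2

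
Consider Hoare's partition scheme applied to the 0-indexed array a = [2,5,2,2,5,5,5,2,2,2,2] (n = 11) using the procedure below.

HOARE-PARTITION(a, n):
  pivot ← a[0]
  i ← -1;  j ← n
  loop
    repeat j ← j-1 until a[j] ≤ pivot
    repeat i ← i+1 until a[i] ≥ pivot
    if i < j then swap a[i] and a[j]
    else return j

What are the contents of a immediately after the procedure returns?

[2,2,2,2,5,5,5,2,2,5,2]

pivot = a[0] = 2; i = -1, j = 11
j→10 (a[10]=2≤2), i→0 (a[0]=2≥2); i<j, swap → [2,5,2,2,5,5,5,2,2,2,2]
j→9 (a[9]=2≤2), i→1 (a[1]=5≥2); i<j, swap → [2,2,2,2,5,5,5,2,2,5,2]
j→8 (a[8]=2≤2), i→2 (a[2]=2≥2); i<j, swap → [2,2,2,2,5,5,5,2,2,5,2]
j→7 (a[7]=2≤2), i→3 (a[3]=2≥2); i<j, swap → [2,2,2,2,5,5,5,2,2,5,2]
j→3, i→4; i≥j, return j=3. a = [2,2,2,2,5,5,5,2,2,5,2]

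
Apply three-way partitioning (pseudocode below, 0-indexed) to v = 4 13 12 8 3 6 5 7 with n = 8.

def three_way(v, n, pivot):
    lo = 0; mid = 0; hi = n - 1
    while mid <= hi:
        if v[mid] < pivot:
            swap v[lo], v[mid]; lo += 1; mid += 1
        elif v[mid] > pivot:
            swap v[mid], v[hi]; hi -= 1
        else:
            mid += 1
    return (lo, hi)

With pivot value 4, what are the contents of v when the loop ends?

pivot = 4; lo=0, mid=0, hi=7
v[mid]=4=4: mid=1
v[mid]=13>4: swap v[1],v[7]; hi=6 → 4 7 12 8 3 6 5 13
v[mid]=7>4: swap v[1],v[6]; hi=5 → 4 5 12 8 3 6 7 13
v[mid]=5>4: swap v[1],v[5]; hi=4 → 4 6 12 8 3 5 7 13
v[mid]=6>4: swap v[1],v[4]; hi=3 → 4 3 12 8 6 5 7 13
v[mid]=3<4: swap v[0],v[1]; lo=1,mid=2 → 3 4 12 8 6 5 7 13
v[mid]=12>4: swap v[2],v[3]; hi=2 → 3 4 8 12 6 5 7 13
v[mid]=8>4: swap v[2],v[2]; hi=1 → 3 4 8 12 6 5 7 13
end: lo=1, hi=1; v = 3 4 8 12 6 5 7 13

3 4 8 12 6 5 7 13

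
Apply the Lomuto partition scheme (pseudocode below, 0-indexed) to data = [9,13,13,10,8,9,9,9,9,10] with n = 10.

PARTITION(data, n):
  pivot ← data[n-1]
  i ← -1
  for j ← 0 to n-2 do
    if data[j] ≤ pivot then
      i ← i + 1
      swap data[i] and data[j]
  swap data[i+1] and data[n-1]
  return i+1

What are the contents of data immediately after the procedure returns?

pivot = data[9] = 10; i = -1
j=0: data[0]=9 ≤ 10 → i=0, swap data[0],data[0] (no change) → [9,13,13,10,8,9,9,9,9,10]
j=1: data[1]=13 > 10 → no swap
j=2: data[2]=13 > 10 → no swap
j=3: data[3]=10 ≤ 10 → i=1, swap data[1],data[3] → [9,10,13,13,8,9,9,9,9,10]
j=4: data[4]=8 ≤ 10 → i=2, swap data[2],data[4] → [9,10,8,13,13,9,9,9,9,10]
j=5: data[5]=9 ≤ 10 → i=3, swap data[3],data[5] → [9,10,8,9,13,13,9,9,9,10]
j=6: data[6]=9 ≤ 10 → i=4, swap data[4],data[6] → [9,10,8,9,9,13,13,9,9,10]
j=7: data[7]=9 ≤ 10 → i=5, swap data[5],data[7] → [9,10,8,9,9,9,13,13,9,10]
j=8: data[8]=9 ≤ 10 → i=6, swap data[6],data[8] → [9,10,8,9,9,9,9,13,13,10]
final swap data[7],data[9] → [9,10,8,9,9,9,9,10,13,13]; return 7

[9,10,8,9,9,9,9,10,13,13]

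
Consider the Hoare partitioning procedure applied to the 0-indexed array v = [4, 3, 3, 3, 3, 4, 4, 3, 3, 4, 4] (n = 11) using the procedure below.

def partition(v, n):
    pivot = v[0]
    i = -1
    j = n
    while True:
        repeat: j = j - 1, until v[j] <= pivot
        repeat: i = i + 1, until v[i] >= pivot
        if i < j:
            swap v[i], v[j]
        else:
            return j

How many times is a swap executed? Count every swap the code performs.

3

pivot = v[0] = 4; i = -1, j = 11
j→10 (v[10]=4≤4), i→0 (v[0]=4≥4); i<j, swap → [4, 3, 3, 3, 3, 4, 4, 3, 3, 4, 4]
j→9 (v[9]=4≤4), i→5 (v[5]=4≥4); i<j, swap → [4, 3, 3, 3, 3, 4, 4, 3, 3, 4, 4]
j→8 (v[8]=3≤4), i→6 (v[6]=4≥4); i<j, swap → [4, 3, 3, 3, 3, 4, 3, 3, 4, 4, 4]
j→7, i→8; i≥j, return j=7. v = [4, 3, 3, 3, 3, 4, 3, 3, 4, 4, 4]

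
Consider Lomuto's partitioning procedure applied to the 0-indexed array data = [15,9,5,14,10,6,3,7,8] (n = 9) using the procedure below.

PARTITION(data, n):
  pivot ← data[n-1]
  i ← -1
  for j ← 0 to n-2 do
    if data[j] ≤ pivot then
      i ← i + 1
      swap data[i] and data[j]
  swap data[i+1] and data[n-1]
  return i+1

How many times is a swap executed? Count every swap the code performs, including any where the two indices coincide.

pivot=8, i=-1
j=0: 15>8, skip
j=1: 9>8, skip
j=2: 5≤8, i=0, swap(0,2) ⇒ [5,9,15,14,10,6,3,7,8]
j=3: 14>8, skip
j=4: 10>8, skip
j=5: 6≤8, i=1, swap(1,5) ⇒ [5,6,15,14,10,9,3,7,8]
j=6: 3≤8, i=2, swap(2,6) ⇒ [5,6,3,14,10,9,15,7,8]
j=7: 7≤8, i=3, swap(3,7) ⇒ [5,6,3,7,10,9,15,14,8]
swap(4,8) ⇒ [5,6,3,7,8,9,15,14,10]; return 4

5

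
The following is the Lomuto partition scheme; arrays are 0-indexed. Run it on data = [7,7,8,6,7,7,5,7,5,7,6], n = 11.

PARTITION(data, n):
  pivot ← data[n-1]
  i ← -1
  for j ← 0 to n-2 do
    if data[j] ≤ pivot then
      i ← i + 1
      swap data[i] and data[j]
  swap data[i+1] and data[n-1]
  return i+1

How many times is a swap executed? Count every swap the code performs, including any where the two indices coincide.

4

pivot = data[10] = 6; i = -1
j=0: data[0]=7 > 6 → no swap
j=1: data[1]=7 > 6 → no swap
j=2: data[2]=8 > 6 → no swap
j=3: data[3]=6 ≤ 6 → i=0, swap data[0],data[3] → [6,7,8,7,7,7,5,7,5,7,6]
j=4: data[4]=7 > 6 → no swap
j=5: data[5]=7 > 6 → no swap
j=6: data[6]=5 ≤ 6 → i=1, swap data[1],data[6] → [6,5,8,7,7,7,7,7,5,7,6]
j=7: data[7]=7 > 6 → no swap
j=8: data[8]=5 ≤ 6 → i=2, swap data[2],data[8] → [6,5,5,7,7,7,7,7,8,7,6]
j=9: data[9]=7 > 6 → no swap
final swap data[3],data[10] → [6,5,5,6,7,7,7,7,8,7,7]; return 3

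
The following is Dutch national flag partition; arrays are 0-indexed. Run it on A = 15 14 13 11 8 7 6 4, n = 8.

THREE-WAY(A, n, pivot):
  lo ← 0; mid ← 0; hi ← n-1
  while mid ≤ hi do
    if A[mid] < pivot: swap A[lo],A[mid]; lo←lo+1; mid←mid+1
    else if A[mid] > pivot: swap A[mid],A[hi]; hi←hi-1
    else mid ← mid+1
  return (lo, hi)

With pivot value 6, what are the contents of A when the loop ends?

lo=0 mid=0 hi=7
15>6: swap(0,7), hi=6 ⇒ 4 14 13 11 8 7 6 15
4<6: swap(0,0), lo=1 mid=1 ⇒ 4 14 13 11 8 7 6 15
14>6: swap(1,6), hi=5 ⇒ 4 6 13 11 8 7 14 15
6=6: mid=2
13>6: swap(2,5), hi=4 ⇒ 4 6 7 11 8 13 14 15
7>6: swap(2,4), hi=3 ⇒ 4 6 8 11 7 13 14 15
8>6: swap(2,3), hi=2 ⇒ 4 6 11 8 7 13 14 15
11>6: swap(2,2), hi=1 ⇒ 4 6 11 8 7 13 14 15
done. lo=1 hi=1; A=4 6 11 8 7 13 14 15

4 6 11 8 7 13 14 15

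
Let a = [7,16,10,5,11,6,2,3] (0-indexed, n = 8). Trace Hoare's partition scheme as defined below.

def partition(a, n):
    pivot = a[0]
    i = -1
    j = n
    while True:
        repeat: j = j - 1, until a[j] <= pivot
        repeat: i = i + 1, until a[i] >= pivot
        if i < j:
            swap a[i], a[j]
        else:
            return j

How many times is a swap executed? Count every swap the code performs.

3

pivot = a[0] = 7; i = -1, j = 8
j→7 (a[7]=3≤7), i→0 (a[0]=7≥7); i<j, swap → [3,16,10,5,11,6,2,7]
j→6 (a[6]=2≤7), i→1 (a[1]=16≥7); i<j, swap → [3,2,10,5,11,6,16,7]
j→5 (a[5]=6≤7), i→2 (a[2]=10≥7); i<j, swap → [3,2,6,5,11,10,16,7]
j→3, i→4; i≥j, return j=3. a = [3,2,6,5,11,10,16,7]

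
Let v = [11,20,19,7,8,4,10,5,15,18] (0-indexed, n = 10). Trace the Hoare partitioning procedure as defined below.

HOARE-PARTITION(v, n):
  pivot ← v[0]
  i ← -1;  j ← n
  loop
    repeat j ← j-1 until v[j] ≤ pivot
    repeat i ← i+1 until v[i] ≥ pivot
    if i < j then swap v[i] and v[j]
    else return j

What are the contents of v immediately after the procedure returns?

[5,10,4,7,8,19,20,11,15,18]

pivot=11
j stops at 7 (5), i stops at 0 (11); swap ⇒ [5,20,19,7,8,4,10,11,15,18]
j stops at 6 (10), i stops at 1 (20); swap ⇒ [5,10,19,7,8,4,20,11,15,18]
j stops at 5 (4), i stops at 2 (19); swap ⇒ [5,10,4,7,8,19,20,11,15,18]
j stops at 4, i stops at 5; i≥j ⇒ return 4. v=[5,10,4,7,8,19,20,11,15,18]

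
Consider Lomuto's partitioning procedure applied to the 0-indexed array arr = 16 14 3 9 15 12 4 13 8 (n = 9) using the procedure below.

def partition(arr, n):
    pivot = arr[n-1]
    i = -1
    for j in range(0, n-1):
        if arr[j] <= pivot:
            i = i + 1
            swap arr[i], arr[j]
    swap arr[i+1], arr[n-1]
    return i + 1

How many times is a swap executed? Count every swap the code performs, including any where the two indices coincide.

3

pivot=8, i=-1
j=0: 16>8, skip
j=1: 14>8, skip
j=2: 3≤8, i=0, swap(0,2) ⇒ 3 14 16 9 15 12 4 13 8
j=3: 9>8, skip
j=4: 15>8, skip
j=5: 12>8, skip
j=6: 4≤8, i=1, swap(1,6) ⇒ 3 4 16 9 15 12 14 13 8
j=7: 13>8, skip
swap(2,8) ⇒ 3 4 8 9 15 12 14 13 16; return 2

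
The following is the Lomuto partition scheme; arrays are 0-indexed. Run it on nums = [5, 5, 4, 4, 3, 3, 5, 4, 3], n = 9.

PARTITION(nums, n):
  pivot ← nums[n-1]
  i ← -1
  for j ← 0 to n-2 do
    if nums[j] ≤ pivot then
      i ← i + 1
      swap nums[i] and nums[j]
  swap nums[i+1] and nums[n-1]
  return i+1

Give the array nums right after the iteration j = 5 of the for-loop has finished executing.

pivot=3, i=-1
j=0: 5>3, skip
j=1: 5>3, skip
j=2: 4>3, skip
j=3: 4>3, skip
j=4: 3≤3, i=0, swap(0,4) ⇒ [3, 5, 4, 4, 5, 3, 5, 4, 3]
j=5: 3≤3, i=1, swap(1,5) ⇒ [3, 3, 4, 4, 5, 5, 5, 4, 3]
(after j=5) nums = [3, 3, 4, 4, 5, 5, 5, 4, 3]

[3, 3, 4, 4, 5, 5, 5, 4, 3]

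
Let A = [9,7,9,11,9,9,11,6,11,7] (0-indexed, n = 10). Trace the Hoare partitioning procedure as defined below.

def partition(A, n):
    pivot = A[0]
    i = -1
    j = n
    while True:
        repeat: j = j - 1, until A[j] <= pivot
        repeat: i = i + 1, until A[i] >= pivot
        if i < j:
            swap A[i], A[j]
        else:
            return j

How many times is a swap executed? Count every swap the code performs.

3

pivot=9
j stops at 9 (7), i stops at 0 (9); swap ⇒ [7,7,9,11,9,9,11,6,11,9]
j stops at 7 (6), i stops at 2 (9); swap ⇒ [7,7,6,11,9,9,11,9,11,9]
j stops at 5 (9), i stops at 3 (11); swap ⇒ [7,7,6,9,9,11,11,9,11,9]
j stops at 4, i stops at 4; i≥j ⇒ return 4. A=[7,7,6,9,9,11,11,9,11,9]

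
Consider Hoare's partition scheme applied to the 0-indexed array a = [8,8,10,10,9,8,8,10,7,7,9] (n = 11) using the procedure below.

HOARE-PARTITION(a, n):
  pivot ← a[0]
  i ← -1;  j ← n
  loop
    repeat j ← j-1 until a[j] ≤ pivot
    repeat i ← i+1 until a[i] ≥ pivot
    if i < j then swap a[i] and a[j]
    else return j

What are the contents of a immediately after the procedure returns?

pivot=8
j stops at 9 (7), i stops at 0 (8); swap ⇒ [7,8,10,10,9,8,8,10,7,8,9]
j stops at 8 (7), i stops at 1 (8); swap ⇒ [7,7,10,10,9,8,8,10,8,8,9]
j stops at 6 (8), i stops at 2 (10); swap ⇒ [7,7,8,10,9,8,10,10,8,8,9]
j stops at 5 (8), i stops at 3 (10); swap ⇒ [7,7,8,8,9,10,10,10,8,8,9]
j stops at 3, i stops at 4; i≥j ⇒ return 3. a=[7,7,8,8,9,10,10,10,8,8,9]

[7,7,8,8,9,10,10,10,8,8,9]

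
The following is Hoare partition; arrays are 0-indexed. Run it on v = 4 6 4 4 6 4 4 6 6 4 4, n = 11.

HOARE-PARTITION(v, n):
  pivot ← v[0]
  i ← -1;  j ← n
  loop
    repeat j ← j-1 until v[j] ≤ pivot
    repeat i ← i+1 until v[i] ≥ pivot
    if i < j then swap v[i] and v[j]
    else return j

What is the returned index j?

pivot = v[0] = 4; i = -1, j = 11
j→10 (v[10]=4≤4), i→0 (v[0]=4≥4); i<j, swap → 4 6 4 4 6 4 4 6 6 4 4
j→9 (v[9]=4≤4), i→1 (v[1]=6≥4); i<j, swap → 4 4 4 4 6 4 4 6 6 6 4
j→6 (v[6]=4≤4), i→2 (v[2]=4≥4); i<j, swap → 4 4 4 4 6 4 4 6 6 6 4
j→5 (v[5]=4≤4), i→3 (v[3]=4≥4); i<j, swap → 4 4 4 4 6 4 4 6 6 6 4
j→3, i→4; i≥j, return j=3. v = 4 4 4 4 6 4 4 6 6 6 4

3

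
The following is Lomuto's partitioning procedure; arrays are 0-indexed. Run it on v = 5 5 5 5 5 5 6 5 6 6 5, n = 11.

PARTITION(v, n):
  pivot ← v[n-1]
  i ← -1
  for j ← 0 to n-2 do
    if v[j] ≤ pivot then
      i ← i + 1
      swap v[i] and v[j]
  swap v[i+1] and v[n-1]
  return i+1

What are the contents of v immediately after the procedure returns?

pivot=5, i=-1
j=0: 5≤5, i=0, swap(0,0) ⇒ 5 5 5 5 5 5 6 5 6 6 5
j=1: 5≤5, i=1, swap(1,1) ⇒ 5 5 5 5 5 5 6 5 6 6 5
j=2: 5≤5, i=2, swap(2,2) ⇒ 5 5 5 5 5 5 6 5 6 6 5
j=3: 5≤5, i=3, swap(3,3) ⇒ 5 5 5 5 5 5 6 5 6 6 5
j=4: 5≤5, i=4, swap(4,4) ⇒ 5 5 5 5 5 5 6 5 6 6 5
j=5: 5≤5, i=5, swap(5,5) ⇒ 5 5 5 5 5 5 6 5 6 6 5
j=6: 6>5, skip
j=7: 5≤5, i=6, swap(6,7) ⇒ 5 5 5 5 5 5 5 6 6 6 5
j=8: 6>5, skip
j=9: 6>5, skip
swap(7,10) ⇒ 5 5 5 5 5 5 5 5 6 6 6; return 7

5 5 5 5 5 5 5 5 6 6 6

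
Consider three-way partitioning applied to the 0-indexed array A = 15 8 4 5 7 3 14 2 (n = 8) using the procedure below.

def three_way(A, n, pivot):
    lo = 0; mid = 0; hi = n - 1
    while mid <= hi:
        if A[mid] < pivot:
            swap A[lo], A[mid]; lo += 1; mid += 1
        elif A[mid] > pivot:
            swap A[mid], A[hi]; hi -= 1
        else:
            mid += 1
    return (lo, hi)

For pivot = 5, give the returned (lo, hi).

(3, 3)

lo=0 mid=0 hi=7
15>5: swap(0,7), hi=6 ⇒ 2 8 4 5 7 3 14 15
2<5: swap(0,0), lo=1 mid=1 ⇒ 2 8 4 5 7 3 14 15
8>5: swap(1,6), hi=5 ⇒ 2 14 4 5 7 3 8 15
14>5: swap(1,5), hi=4 ⇒ 2 3 4 5 7 14 8 15
3<5: swap(1,1), lo=2 mid=2 ⇒ 2 3 4 5 7 14 8 15
4<5: swap(2,2), lo=3 mid=3 ⇒ 2 3 4 5 7 14 8 15
5=5: mid=4
7>5: swap(4,4), hi=3 ⇒ 2 3 4 5 7 14 8 15
done. lo=3 hi=3; A=2 3 4 5 7 14 8 15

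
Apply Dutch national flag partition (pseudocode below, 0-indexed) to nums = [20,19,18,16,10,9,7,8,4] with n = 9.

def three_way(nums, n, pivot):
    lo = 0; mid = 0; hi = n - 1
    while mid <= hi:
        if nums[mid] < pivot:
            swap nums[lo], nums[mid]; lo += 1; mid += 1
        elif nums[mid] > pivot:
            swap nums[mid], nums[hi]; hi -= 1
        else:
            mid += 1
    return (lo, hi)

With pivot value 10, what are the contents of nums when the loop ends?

[4,8,7,9,10,16,18,19,20]

pivot = 10; lo=0, mid=0, hi=8
nums[mid]=20>10: swap nums[0],nums[8]; hi=7 → [4,19,18,16,10,9,7,8,20]
nums[mid]=4<10: swap nums[0],nums[0]; lo=1,mid=1 → [4,19,18,16,10,9,7,8,20]
nums[mid]=19>10: swap nums[1],nums[7]; hi=6 → [4,8,18,16,10,9,7,19,20]
nums[mid]=8<10: swap nums[1],nums[1]; lo=2,mid=2 → [4,8,18,16,10,9,7,19,20]
nums[mid]=18>10: swap nums[2],nums[6]; hi=5 → [4,8,7,16,10,9,18,19,20]
nums[mid]=7<10: swap nums[2],nums[2]; lo=3,mid=3 → [4,8,7,16,10,9,18,19,20]
nums[mid]=16>10: swap nums[3],nums[5]; hi=4 → [4,8,7,9,10,16,18,19,20]
nums[mid]=9<10: swap nums[3],nums[3]; lo=4,mid=4 → [4,8,7,9,10,16,18,19,20]
nums[mid]=10=10: mid=5
end: lo=4, hi=4; nums = [4,8,7,9,10,16,18,19,20]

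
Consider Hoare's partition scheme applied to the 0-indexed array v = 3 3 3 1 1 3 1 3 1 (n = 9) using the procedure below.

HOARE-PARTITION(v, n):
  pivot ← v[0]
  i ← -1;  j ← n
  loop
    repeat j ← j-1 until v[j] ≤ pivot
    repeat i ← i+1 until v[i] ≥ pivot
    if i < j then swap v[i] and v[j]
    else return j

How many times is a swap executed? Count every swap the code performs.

3

pivot=3
j stops at 8 (1), i stops at 0 (3); swap ⇒ 1 3 3 1 1 3 1 3 3
j stops at 7 (3), i stops at 1 (3); swap ⇒ 1 3 3 1 1 3 1 3 3
j stops at 6 (1), i stops at 2 (3); swap ⇒ 1 3 1 1 1 3 3 3 3
j stops at 5, i stops at 5; i≥j ⇒ return 5. v=1 3 1 1 1 3 3 3 3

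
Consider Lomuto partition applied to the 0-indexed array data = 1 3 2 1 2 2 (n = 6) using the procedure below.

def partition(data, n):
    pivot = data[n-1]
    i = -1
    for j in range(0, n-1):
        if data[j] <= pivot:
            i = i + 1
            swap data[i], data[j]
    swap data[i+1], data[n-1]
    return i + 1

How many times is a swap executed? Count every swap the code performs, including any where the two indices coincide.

5

pivot=2, i=-1
j=0: 1≤2, i=0, swap(0,0) ⇒ 1 3 2 1 2 2
j=1: 3>2, skip
j=2: 2≤2, i=1, swap(1,2) ⇒ 1 2 3 1 2 2
j=3: 1≤2, i=2, swap(2,3) ⇒ 1 2 1 3 2 2
j=4: 2≤2, i=3, swap(3,4) ⇒ 1 2 1 2 3 2
swap(4,5) ⇒ 1 2 1 2 2 3; return 4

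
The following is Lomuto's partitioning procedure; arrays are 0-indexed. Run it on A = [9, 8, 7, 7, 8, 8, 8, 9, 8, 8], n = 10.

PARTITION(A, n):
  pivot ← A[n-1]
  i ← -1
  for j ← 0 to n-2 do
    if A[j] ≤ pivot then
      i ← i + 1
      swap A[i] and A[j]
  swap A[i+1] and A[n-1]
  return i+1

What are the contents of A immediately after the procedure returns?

pivot = A[9] = 8; i = -1
j=0: A[0]=9 > 8 → no swap
j=1: A[1]=8 ≤ 8 → i=0, swap A[0],A[1] → [8, 9, 7, 7, 8, 8, 8, 9, 8, 8]
j=2: A[2]=7 ≤ 8 → i=1, swap A[1],A[2] → [8, 7, 9, 7, 8, 8, 8, 9, 8, 8]
j=3: A[3]=7 ≤ 8 → i=2, swap A[2],A[3] → [8, 7, 7, 9, 8, 8, 8, 9, 8, 8]
j=4: A[4]=8 ≤ 8 → i=3, swap A[3],A[4] → [8, 7, 7, 8, 9, 8, 8, 9, 8, 8]
j=5: A[5]=8 ≤ 8 → i=4, swap A[4],A[5] → [8, 7, 7, 8, 8, 9, 8, 9, 8, 8]
j=6: A[6]=8 ≤ 8 → i=5, swap A[5],A[6] → [8, 7, 7, 8, 8, 8, 9, 9, 8, 8]
j=7: A[7]=9 > 8 → no swap
j=8: A[8]=8 ≤ 8 → i=6, swap A[6],A[8] → [8, 7, 7, 8, 8, 8, 8, 9, 9, 8]
final swap A[7],A[9] → [8, 7, 7, 8, 8, 8, 8, 8, 9, 9]; return 7

[8, 7, 7, 8, 8, 8, 8, 8, 9, 9]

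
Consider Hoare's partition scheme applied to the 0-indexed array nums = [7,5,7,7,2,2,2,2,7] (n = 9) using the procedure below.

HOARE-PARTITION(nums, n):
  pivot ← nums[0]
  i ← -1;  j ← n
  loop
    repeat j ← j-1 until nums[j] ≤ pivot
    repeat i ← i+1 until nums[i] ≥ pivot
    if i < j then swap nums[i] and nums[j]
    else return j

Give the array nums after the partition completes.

pivot = nums[0] = 7; i = -1, j = 9
j→8 (nums[8]=7≤7), i→0 (nums[0]=7≥7); i<j, swap → [7,5,7,7,2,2,2,2,7]
j→7 (nums[7]=2≤7), i→2 (nums[2]=7≥7); i<j, swap → [7,5,2,7,2,2,2,7,7]
j→6 (nums[6]=2≤7), i→3 (nums[3]=7≥7); i<j, swap → [7,5,2,2,2,2,7,7,7]
j→5, i→6; i≥j, return j=5. nums = [7,5,2,2,2,2,7,7,7]

[7,5,2,2,2,2,7,7,7]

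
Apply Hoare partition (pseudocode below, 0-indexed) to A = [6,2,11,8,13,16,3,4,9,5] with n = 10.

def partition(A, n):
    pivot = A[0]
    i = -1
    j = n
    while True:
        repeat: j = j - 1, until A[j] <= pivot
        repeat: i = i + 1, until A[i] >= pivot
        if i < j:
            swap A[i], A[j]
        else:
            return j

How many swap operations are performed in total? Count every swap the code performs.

3

pivot=6
j stops at 9 (5), i stops at 0 (6); swap ⇒ [5,2,11,8,13,16,3,4,9,6]
j stops at 7 (4), i stops at 2 (11); swap ⇒ [5,2,4,8,13,16,3,11,9,6]
j stops at 6 (3), i stops at 3 (8); swap ⇒ [5,2,4,3,13,16,8,11,9,6]
j stops at 3, i stops at 4; i≥j ⇒ return 3. A=[5,2,4,3,13,16,8,11,9,6]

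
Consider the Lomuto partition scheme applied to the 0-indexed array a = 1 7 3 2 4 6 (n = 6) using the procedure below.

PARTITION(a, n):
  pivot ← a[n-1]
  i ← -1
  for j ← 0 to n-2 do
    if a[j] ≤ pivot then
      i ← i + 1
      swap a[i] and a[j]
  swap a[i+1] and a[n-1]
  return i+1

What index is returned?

4

pivot = a[5] = 6; i = -1
j=0: a[0]=1 ≤ 6 → i=0, swap a[0],a[0] (no change) → 1 7 3 2 4 6
j=1: a[1]=7 > 6 → no swap
j=2: a[2]=3 ≤ 6 → i=1, swap a[1],a[2] → 1 3 7 2 4 6
j=3: a[3]=2 ≤ 6 → i=2, swap a[2],a[3] → 1 3 2 7 4 6
j=4: a[4]=4 ≤ 6 → i=3, swap a[3],a[4] → 1 3 2 4 7 6
final swap a[4],a[5] → 1 3 2 4 6 7; return 4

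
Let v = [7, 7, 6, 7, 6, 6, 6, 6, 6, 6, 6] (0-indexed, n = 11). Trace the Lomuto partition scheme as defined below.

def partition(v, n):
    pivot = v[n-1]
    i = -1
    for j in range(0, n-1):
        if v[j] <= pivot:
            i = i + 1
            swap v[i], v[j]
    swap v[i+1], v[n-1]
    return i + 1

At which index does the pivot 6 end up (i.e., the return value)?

7

pivot = v[10] = 6; i = -1
j=0: v[0]=7 > 6 → no swap
j=1: v[1]=7 > 6 → no swap
j=2: v[2]=6 ≤ 6 → i=0, swap v[0],v[2] → [6, 7, 7, 7, 6, 6, 6, 6, 6, 6, 6]
j=3: v[3]=7 > 6 → no swap
j=4: v[4]=6 ≤ 6 → i=1, swap v[1],v[4] → [6, 6, 7, 7, 7, 6, 6, 6, 6, 6, 6]
j=5: v[5]=6 ≤ 6 → i=2, swap v[2],v[5] → [6, 6, 6, 7, 7, 7, 6, 6, 6, 6, 6]
j=6: v[6]=6 ≤ 6 → i=3, swap v[3],v[6] → [6, 6, 6, 6, 7, 7, 7, 6, 6, 6, 6]
j=7: v[7]=6 ≤ 6 → i=4, swap v[4],v[7] → [6, 6, 6, 6, 6, 7, 7, 7, 6, 6, 6]
j=8: v[8]=6 ≤ 6 → i=5, swap v[5],v[8] → [6, 6, 6, 6, 6, 6, 7, 7, 7, 6, 6]
j=9: v[9]=6 ≤ 6 → i=6, swap v[6],v[9] → [6, 6, 6, 6, 6, 6, 6, 7, 7, 7, 6]
final swap v[7],v[10] → [6, 6, 6, 6, 6, 6, 6, 6, 7, 7, 7]; return 7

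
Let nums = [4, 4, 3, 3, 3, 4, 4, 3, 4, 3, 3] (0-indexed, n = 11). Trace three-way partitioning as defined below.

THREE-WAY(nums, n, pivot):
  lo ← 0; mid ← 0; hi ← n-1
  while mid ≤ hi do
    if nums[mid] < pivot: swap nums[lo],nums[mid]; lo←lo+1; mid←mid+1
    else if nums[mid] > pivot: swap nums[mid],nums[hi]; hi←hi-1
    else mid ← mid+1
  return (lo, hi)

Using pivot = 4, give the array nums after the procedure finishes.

[3, 3, 3, 3, 3, 3, 4, 4, 4, 4, 4]

pivot = 4; lo=0, mid=0, hi=10
nums[mid]=4=4: mid=1
nums[mid]=4=4: mid=2
nums[mid]=3<4: swap nums[0],nums[2]; lo=1,mid=3 → [3, 4, 4, 3, 3, 4, 4, 3, 4, 3, 3]
nums[mid]=3<4: swap nums[1],nums[3]; lo=2,mid=4 → [3, 3, 4, 4, 3, 4, 4, 3, 4, 3, 3]
nums[mid]=3<4: swap nums[2],nums[4]; lo=3,mid=5 → [3, 3, 3, 4, 4, 4, 4, 3, 4, 3, 3]
nums[mid]=4=4: mid=6
nums[mid]=4=4: mid=7
nums[mid]=3<4: swap nums[3],nums[7]; lo=4,mid=8 → [3, 3, 3, 3, 4, 4, 4, 4, 4, 3, 3]
nums[mid]=4=4: mid=9
nums[mid]=3<4: swap nums[4],nums[9]; lo=5,mid=10 → [3, 3, 3, 3, 3, 4, 4, 4, 4, 4, 3]
nums[mid]=3<4: swap nums[5],nums[10]; lo=6,mid=11 → [3, 3, 3, 3, 3, 3, 4, 4, 4, 4, 4]
end: lo=6, hi=10; nums = [3, 3, 3, 3, 3, 3, 4, 4, 4, 4, 4]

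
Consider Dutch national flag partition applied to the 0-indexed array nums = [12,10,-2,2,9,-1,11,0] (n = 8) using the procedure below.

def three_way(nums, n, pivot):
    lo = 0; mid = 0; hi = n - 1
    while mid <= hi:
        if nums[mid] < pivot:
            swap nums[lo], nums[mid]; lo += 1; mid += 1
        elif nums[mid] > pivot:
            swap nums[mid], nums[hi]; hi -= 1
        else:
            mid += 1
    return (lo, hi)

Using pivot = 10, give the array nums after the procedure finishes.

pivot = 10; lo=0, mid=0, hi=7
nums[mid]=12>10: swap nums[0],nums[7]; hi=6 → [0,10,-2,2,9,-1,11,12]
nums[mid]=0<10: swap nums[0],nums[0]; lo=1,mid=1 → [0,10,-2,2,9,-1,11,12]
nums[mid]=10=10: mid=2
nums[mid]=-2<10: swap nums[1],nums[2]; lo=2,mid=3 → [0,-2,10,2,9,-1,11,12]
nums[mid]=2<10: swap nums[2],nums[3]; lo=3,mid=4 → [0,-2,2,10,9,-1,11,12]
nums[mid]=9<10: swap nums[3],nums[4]; lo=4,mid=5 → [0,-2,2,9,10,-1,11,12]
nums[mid]=-1<10: swap nums[4],nums[5]; lo=5,mid=6 → [0,-2,2,9,-1,10,11,12]
nums[mid]=11>10: swap nums[6],nums[6]; hi=5 → [0,-2,2,9,-1,10,11,12]
end: lo=5, hi=5; nums = [0,-2,2,9,-1,10,11,12]

[0,-2,2,9,-1,10,11,12]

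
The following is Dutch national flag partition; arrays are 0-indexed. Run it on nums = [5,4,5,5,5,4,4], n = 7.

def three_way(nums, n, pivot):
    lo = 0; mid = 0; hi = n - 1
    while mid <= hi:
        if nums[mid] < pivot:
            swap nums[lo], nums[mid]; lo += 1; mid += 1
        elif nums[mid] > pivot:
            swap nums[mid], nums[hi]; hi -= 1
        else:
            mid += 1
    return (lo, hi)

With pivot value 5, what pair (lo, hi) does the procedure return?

(3, 6)

lo=0 mid=0 hi=6
5=5: mid=1
4<5: swap(0,1), lo=1 mid=2 ⇒ [4,5,5,5,5,4,4]
5=5: mid=3
5=5: mid=4
5=5: mid=5
4<5: swap(1,5), lo=2 mid=6 ⇒ [4,4,5,5,5,5,4]
4<5: swap(2,6), lo=3 mid=7 ⇒ [4,4,4,5,5,5,5]
done. lo=3 hi=6; nums=[4,4,4,5,5,5,5]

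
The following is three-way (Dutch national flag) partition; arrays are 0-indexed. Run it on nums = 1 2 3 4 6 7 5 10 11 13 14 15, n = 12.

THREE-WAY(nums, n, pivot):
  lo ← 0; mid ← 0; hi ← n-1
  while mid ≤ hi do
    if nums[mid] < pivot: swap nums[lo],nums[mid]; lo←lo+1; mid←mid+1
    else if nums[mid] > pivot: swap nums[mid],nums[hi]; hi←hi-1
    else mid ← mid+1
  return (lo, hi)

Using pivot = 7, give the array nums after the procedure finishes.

pivot = 7; lo=0, mid=0, hi=11
nums[mid]=1<7: swap nums[0],nums[0]; lo=1,mid=1 → 1 2 3 4 6 7 5 10 11 13 14 15
nums[mid]=2<7: swap nums[1],nums[1]; lo=2,mid=2 → 1 2 3 4 6 7 5 10 11 13 14 15
nums[mid]=3<7: swap nums[2],nums[2]; lo=3,mid=3 → 1 2 3 4 6 7 5 10 11 13 14 15
nums[mid]=4<7: swap nums[3],nums[3]; lo=4,mid=4 → 1 2 3 4 6 7 5 10 11 13 14 15
nums[mid]=6<7: swap nums[4],nums[4]; lo=5,mid=5 → 1 2 3 4 6 7 5 10 11 13 14 15
nums[mid]=7=7: mid=6
nums[mid]=5<7: swap nums[5],nums[6]; lo=6,mid=7 → 1 2 3 4 6 5 7 10 11 13 14 15
nums[mid]=10>7: swap nums[7],nums[11]; hi=10 → 1 2 3 4 6 5 7 15 11 13 14 10
nums[mid]=15>7: swap nums[7],nums[10]; hi=9 → 1 2 3 4 6 5 7 14 11 13 15 10
nums[mid]=14>7: swap nums[7],nums[9]; hi=8 → 1 2 3 4 6 5 7 13 11 14 15 10
nums[mid]=13>7: swap nums[7],nums[8]; hi=7 → 1 2 3 4 6 5 7 11 13 14 15 10
nums[mid]=11>7: swap nums[7],nums[7]; hi=6 → 1 2 3 4 6 5 7 11 13 14 15 10
end: lo=6, hi=6; nums = 1 2 3 4 6 5 7 11 13 14 15 10

1 2 3 4 6 5 7 11 13 14 15 10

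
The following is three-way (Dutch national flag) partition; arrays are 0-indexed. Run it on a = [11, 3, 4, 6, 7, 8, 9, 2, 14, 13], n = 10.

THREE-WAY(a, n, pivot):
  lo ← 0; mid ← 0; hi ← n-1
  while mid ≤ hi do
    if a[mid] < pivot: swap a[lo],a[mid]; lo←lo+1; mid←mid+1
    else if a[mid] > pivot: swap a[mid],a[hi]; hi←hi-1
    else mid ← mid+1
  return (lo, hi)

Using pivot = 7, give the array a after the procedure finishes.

pivot = 7; lo=0, mid=0, hi=9
a[mid]=11>7: swap a[0],a[9]; hi=8 → [13, 3, 4, 6, 7, 8, 9, 2, 14, 11]
a[mid]=13>7: swap a[0],a[8]; hi=7 → [14, 3, 4, 6, 7, 8, 9, 2, 13, 11]
a[mid]=14>7: swap a[0],a[7]; hi=6 → [2, 3, 4, 6, 7, 8, 9, 14, 13, 11]
a[mid]=2<7: swap a[0],a[0]; lo=1,mid=1 → [2, 3, 4, 6, 7, 8, 9, 14, 13, 11]
a[mid]=3<7: swap a[1],a[1]; lo=2,mid=2 → [2, 3, 4, 6, 7, 8, 9, 14, 13, 11]
a[mid]=4<7: swap a[2],a[2]; lo=3,mid=3 → [2, 3, 4, 6, 7, 8, 9, 14, 13, 11]
a[mid]=6<7: swap a[3],a[3]; lo=4,mid=4 → [2, 3, 4, 6, 7, 8, 9, 14, 13, 11]
a[mid]=7=7: mid=5
a[mid]=8>7: swap a[5],a[6]; hi=5 → [2, 3, 4, 6, 7, 9, 8, 14, 13, 11]
a[mid]=9>7: swap a[5],a[5]; hi=4 → [2, 3, 4, 6, 7, 9, 8, 14, 13, 11]
end: lo=4, hi=4; a = [2, 3, 4, 6, 7, 9, 8, 14, 13, 11]

[2, 3, 4, 6, 7, 9, 8, 14, 13, 11]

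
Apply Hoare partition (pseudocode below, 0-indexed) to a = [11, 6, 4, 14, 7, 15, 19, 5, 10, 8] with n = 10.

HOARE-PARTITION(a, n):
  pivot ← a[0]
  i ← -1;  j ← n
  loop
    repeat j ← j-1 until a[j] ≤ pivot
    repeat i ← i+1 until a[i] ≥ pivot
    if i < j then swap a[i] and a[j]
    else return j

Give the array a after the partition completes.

[8, 6, 4, 10, 7, 5, 19, 15, 14, 11]

pivot=11
j stops at 9 (8), i stops at 0 (11); swap ⇒ [8, 6, 4, 14, 7, 15, 19, 5, 10, 11]
j stops at 8 (10), i stops at 3 (14); swap ⇒ [8, 6, 4, 10, 7, 15, 19, 5, 14, 11]
j stops at 7 (5), i stops at 5 (15); swap ⇒ [8, 6, 4, 10, 7, 5, 19, 15, 14, 11]
j stops at 5, i stops at 6; i≥j ⇒ return 5. a=[8, 6, 4, 10, 7, 5, 19, 15, 14, 11]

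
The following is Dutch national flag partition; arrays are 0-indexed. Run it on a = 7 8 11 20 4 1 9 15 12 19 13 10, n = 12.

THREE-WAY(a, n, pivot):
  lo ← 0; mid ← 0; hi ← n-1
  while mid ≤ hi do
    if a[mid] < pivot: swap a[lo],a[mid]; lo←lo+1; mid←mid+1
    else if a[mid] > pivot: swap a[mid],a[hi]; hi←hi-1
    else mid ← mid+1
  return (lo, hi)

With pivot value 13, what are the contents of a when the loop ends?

pivot = 13; lo=0, mid=0, hi=11
a[mid]=7<13: swap a[0],a[0]; lo=1,mid=1 → 7 8 11 20 4 1 9 15 12 19 13 10
a[mid]=8<13: swap a[1],a[1]; lo=2,mid=2 → 7 8 11 20 4 1 9 15 12 19 13 10
a[mid]=11<13: swap a[2],a[2]; lo=3,mid=3 → 7 8 11 20 4 1 9 15 12 19 13 10
a[mid]=20>13: swap a[3],a[11]; hi=10 → 7 8 11 10 4 1 9 15 12 19 13 20
a[mid]=10<13: swap a[3],a[3]; lo=4,mid=4 → 7 8 11 10 4 1 9 15 12 19 13 20
a[mid]=4<13: swap a[4],a[4]; lo=5,mid=5 → 7 8 11 10 4 1 9 15 12 19 13 20
a[mid]=1<13: swap a[5],a[5]; lo=6,mid=6 → 7 8 11 10 4 1 9 15 12 19 13 20
a[mid]=9<13: swap a[6],a[6]; lo=7,mid=7 → 7 8 11 10 4 1 9 15 12 19 13 20
a[mid]=15>13: swap a[7],a[10]; hi=9 → 7 8 11 10 4 1 9 13 12 19 15 20
a[mid]=13=13: mid=8
a[mid]=12<13: swap a[7],a[8]; lo=8,mid=9 → 7 8 11 10 4 1 9 12 13 19 15 20
a[mid]=19>13: swap a[9],a[9]; hi=8 → 7 8 11 10 4 1 9 12 13 19 15 20
end: lo=8, hi=8; a = 7 8 11 10 4 1 9 12 13 19 15 20

7 8 11 10 4 1 9 12 13 19 15 20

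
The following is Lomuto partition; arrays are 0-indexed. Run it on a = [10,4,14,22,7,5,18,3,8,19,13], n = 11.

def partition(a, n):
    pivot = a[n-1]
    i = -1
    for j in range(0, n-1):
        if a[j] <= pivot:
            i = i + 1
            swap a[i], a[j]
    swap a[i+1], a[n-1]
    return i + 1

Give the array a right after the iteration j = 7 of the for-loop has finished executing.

[10,4,7,5,3,22,18,14,8,19,13]

pivot = a[10] = 13; i = -1
j=0: a[0]=10 ≤ 13 → i=0, swap a[0],a[0] (no change) → [10,4,14,22,7,5,18,3,8,19,13]
j=1: a[1]=4 ≤ 13 → i=1, swap a[1],a[1] (no change) → [10,4,14,22,7,5,18,3,8,19,13]
j=2: a[2]=14 > 13 → no swap
j=3: a[3]=22 > 13 → no swap
j=4: a[4]=7 ≤ 13 → i=2, swap a[2],a[4] → [10,4,7,22,14,5,18,3,8,19,13]
j=5: a[5]=5 ≤ 13 → i=3, swap a[3],a[5] → [10,4,7,5,14,22,18,3,8,19,13]
j=6: a[6]=18 > 13 → no swap
j=7: a[7]=3 ≤ 13 → i=4, swap a[4],a[7] → [10,4,7,5,3,22,18,14,8,19,13]
(after j=7) a = [10,4,7,5,3,22,18,14,8,19,13]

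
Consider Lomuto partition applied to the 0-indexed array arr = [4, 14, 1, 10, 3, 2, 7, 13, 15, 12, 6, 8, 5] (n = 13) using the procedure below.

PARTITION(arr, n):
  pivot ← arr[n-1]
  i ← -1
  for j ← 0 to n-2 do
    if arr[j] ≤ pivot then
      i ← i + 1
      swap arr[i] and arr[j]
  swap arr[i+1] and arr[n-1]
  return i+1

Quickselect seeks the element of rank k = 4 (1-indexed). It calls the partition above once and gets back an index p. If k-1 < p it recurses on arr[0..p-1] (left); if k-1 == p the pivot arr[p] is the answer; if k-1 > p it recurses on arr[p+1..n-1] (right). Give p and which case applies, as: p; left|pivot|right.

pivot = arr[12] = 5; i = -1
j=0: arr[0]=4 ≤ 5 → i=0, swap arr[0],arr[0] (no change) → [4, 14, 1, 10, 3, 2, 7, 13, 15, 12, 6, 8, 5]
j=1: arr[1]=14 > 5 → no swap
j=2: arr[2]=1 ≤ 5 → i=1, swap arr[1],arr[2] → [4, 1, 14, 10, 3, 2, 7, 13, 15, 12, 6, 8, 5]
j=3: arr[3]=10 > 5 → no swap
j=4: arr[4]=3 ≤ 5 → i=2, swap arr[2],arr[4] → [4, 1, 3, 10, 14, 2, 7, 13, 15, 12, 6, 8, 5]
j=5: arr[5]=2 ≤ 5 → i=3, swap arr[3],arr[5] → [4, 1, 3, 2, 14, 10, 7, 13, 15, 12, 6, 8, 5]
j=6: arr[6]=7 > 5 → no swap
j=7: arr[7]=13 > 5 → no swap
j=8: arr[8]=15 > 5 → no swap
j=9: arr[9]=12 > 5 → no swap
j=10: arr[10]=6 > 5 → no swap
j=11: arr[11]=8 > 5 → no swap
final swap arr[4],arr[12] → [4, 1, 3, 2, 5, 10, 7, 13, 15, 12, 6, 8, 14]; return 4
p = 4; k-1 = 3 < 4 ⇒ left

4; left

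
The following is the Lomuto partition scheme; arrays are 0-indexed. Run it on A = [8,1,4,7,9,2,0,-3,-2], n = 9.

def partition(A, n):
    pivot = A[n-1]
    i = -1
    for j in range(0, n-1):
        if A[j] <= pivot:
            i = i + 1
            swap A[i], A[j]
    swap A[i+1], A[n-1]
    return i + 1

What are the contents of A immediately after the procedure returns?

[-3,-2,4,7,9,2,0,8,1]

pivot=-2, i=-1
j=0: 8>-2, skip
j=1: 1>-2, skip
j=2: 4>-2, skip
j=3: 7>-2, skip
j=4: 9>-2, skip
j=5: 2>-2, skip
j=6: 0>-2, skip
j=7: -3≤-2, i=0, swap(0,7) ⇒ [-3,1,4,7,9,2,0,8,-2]
swap(1,8) ⇒ [-3,-2,4,7,9,2,0,8,1]; return 1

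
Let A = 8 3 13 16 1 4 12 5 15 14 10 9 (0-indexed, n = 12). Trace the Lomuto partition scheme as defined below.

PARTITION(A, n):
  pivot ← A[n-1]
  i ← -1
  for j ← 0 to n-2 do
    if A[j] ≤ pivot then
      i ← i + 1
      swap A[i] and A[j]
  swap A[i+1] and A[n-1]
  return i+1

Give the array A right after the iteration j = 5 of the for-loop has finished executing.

pivot=9, i=-1
j=0: 8≤9, i=0, swap(0,0) ⇒ 8 3 13 16 1 4 12 5 15 14 10 9
j=1: 3≤9, i=1, swap(1,1) ⇒ 8 3 13 16 1 4 12 5 15 14 10 9
j=2: 13>9, skip
j=3: 16>9, skip
j=4: 1≤9, i=2, swap(2,4) ⇒ 8 3 1 16 13 4 12 5 15 14 10 9
j=5: 4≤9, i=3, swap(3,5) ⇒ 8 3 1 4 13 16 12 5 15 14 10 9
(after j=5) A = 8 3 1 4 13 16 12 5 15 14 10 9

8 3 1 4 13 16 12 5 15 14 10 9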